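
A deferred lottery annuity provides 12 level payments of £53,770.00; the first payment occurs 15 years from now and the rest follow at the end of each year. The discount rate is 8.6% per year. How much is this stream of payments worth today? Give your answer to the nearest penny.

Ordinary annuity of 12 payments, first payment at period 15.
Periodic rate r = 0.086 per year.
The ordinary-annuity PV formula values the stream one period before the first payment (period 14); discount that back 14 periods:
PV₀ = 53,770 × [1 − (1+r)^−12] / r × (1+r)^−14 = £123,788.44

£123,788.44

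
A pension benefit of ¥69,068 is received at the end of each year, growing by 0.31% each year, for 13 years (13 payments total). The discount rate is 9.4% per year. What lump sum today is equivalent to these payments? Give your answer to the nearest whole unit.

Periodic rate r = 0.094 per year.
Growing ordinary annuity: PV = PMT₁ × [1 − ((1+g)/(1+r))^n] / (r − g) = 69,068 × [1 − ((1+0.0031)/(1+r))^13] / (r − 0.0031) = ¥513,808.

¥513,808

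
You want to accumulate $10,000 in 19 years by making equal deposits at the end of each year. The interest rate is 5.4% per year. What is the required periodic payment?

Level ordinary annuity; solve FV = PMT × [((1+r)^n − 1)/r] for PMT.
Periodic rate r = 0.054 per year.
With n = 19: PMT = 10,000 / ([((1+r)^n − 1)/r]) = $314.64

$314.64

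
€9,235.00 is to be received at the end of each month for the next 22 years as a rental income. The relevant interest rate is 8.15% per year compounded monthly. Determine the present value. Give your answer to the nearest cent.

€1,132,033.69

This is an ordinary annuity: 264 payments of €9,235.00 at the end of each month.
Periodic rate r = 0.0815/12 per month; n is counted in months.
PV = PMT × [(1 − (1+r)^−n)/r] = 9,235 × [1 − (1+r)^−264] / r = €1,132,033.69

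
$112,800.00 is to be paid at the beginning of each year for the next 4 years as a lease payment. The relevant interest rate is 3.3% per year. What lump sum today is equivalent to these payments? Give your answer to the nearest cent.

This is an annuity due: 4 payments of $112,800.00 at the beginning of each year.
Periodic rate r = 0.033 per year.
PV = PMT × [(1 − (1+r)^−n)/r] × (1+r) = 112,800 × [1 − (1+r)^−4] / r × (1+r) = $430,035.88

$430,035.88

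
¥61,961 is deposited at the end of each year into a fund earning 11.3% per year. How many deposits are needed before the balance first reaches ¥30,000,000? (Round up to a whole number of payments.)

38 payments

Periodic rate r = 0.113 per year.
Ordinary annuity FV: 30,000,000 = 61,961 × [((1+r)^n − 1)/r].
(1+r)^n = 1 + 30,000,000 × r / 61,961, so n = ln(1 + 30,000,000·r/61,961) / ln(1+r) = 37.55.
Round up to a whole number of payments: n = 38.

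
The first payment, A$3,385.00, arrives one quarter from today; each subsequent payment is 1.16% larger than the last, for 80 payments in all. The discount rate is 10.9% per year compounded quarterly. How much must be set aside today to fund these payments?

A$152,956.86

Periodic rate r = 0.109/4 per quarter; n is counted in quarters.
Growing ordinary annuity: PV = PMT₁ × [1 − ((1+g)/(1+r))^n] / (r − g) = 3,385 × [1 − ((1+0.0116)/(1+r))^80] / (r − 0.0116) = A$152,956.86.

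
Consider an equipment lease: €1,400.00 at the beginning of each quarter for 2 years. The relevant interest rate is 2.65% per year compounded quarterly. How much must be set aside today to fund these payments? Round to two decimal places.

€10,945.38

This is an annuity due: 8 payments of €1,400.00 at the beginning of each quarter.
Periodic rate r = 0.0265/4 per quarter; n is counted in quarters.
PV = PMT × [(1 − (1+r)^−n)/r] × (1+r) = 1,400 × [1 − (1+r)^−8] / r × (1+r) = €10,945.38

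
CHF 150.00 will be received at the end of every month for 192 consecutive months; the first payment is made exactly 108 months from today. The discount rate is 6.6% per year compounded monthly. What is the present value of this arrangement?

Ordinary annuity of 192 payments, first payment at period 108.
Periodic rate r = 0.066/12 per month; n is counted in months.
The ordinary-annuity PV formula values the stream one period before the first payment (period 107); discount that back 107 periods:
PV₀ = 150 × [1 − (1+r)^−192] / r × (1+r)^−107 = CHF 9,874.75

CHF 9,874.75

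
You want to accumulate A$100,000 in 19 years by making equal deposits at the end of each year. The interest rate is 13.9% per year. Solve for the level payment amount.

A$1,280.36

Level ordinary annuity; solve FV = PMT × [((1+r)^n − 1)/r] for PMT.
Periodic rate r = 0.139 per year.
With n = 19: PMT = 100,000 / ([((1+r)^n − 1)/r]) = A$1,280.36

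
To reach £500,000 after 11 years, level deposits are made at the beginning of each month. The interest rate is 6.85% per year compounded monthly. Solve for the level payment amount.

Level annuity due; solve FV = PMT × [((1+r)^n − 1)/r] × (1+r) for PMT.
Periodic rate r = 0.0685/12 per month; n is counted in months.
With n = 132: PMT = 500,000 / ([((1+r)^n − 1)/r] × (1+r)) = £2,534.18

£2,534.18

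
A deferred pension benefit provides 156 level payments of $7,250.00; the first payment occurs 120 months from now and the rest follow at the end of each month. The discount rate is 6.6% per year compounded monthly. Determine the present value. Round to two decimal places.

$394,612.46

Ordinary annuity of 156 payments, first payment at period 120.
Periodic rate r = 0.066/12 per month; n is counted in months.
The ordinary-annuity PV formula values the stream one period before the first payment (period 119); discount that back 119 periods:
PV₀ = 7,250 × [1 − (1+r)^−156] / r × (1+r)^−119 = $394,612.46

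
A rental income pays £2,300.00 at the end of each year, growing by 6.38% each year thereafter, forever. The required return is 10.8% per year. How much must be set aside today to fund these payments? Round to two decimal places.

£52,036.20

Periodic rate r = 0.108 per year.
Growing perpetuity (Gordon): PV = PMT₁ / (r − g) = 2,300 / (r − 0.0638) = £52,036.20.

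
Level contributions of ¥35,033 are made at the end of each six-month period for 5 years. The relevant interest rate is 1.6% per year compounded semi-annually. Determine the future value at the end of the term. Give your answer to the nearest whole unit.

¥363,215

This is an ordinary annuity: 10 deposits of ¥35,033 at the end of each six-month period.
Periodic rate r = 0.016/2 per half-year; n is counted in half-years.
FV = PMT × [((1+r)^n − 1)/r] = 35,033 × [(1+r)^10 − 1] / r = ¥363,215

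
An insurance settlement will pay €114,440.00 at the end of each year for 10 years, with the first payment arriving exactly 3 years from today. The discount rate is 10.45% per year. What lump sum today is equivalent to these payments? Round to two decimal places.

€565,441.65

Ordinary annuity of 10 payments, first payment at period 3.
Periodic rate r = 0.1045 per year.
The ordinary-annuity PV formula values the stream one period before the first payment (period 2); discount that back 2 periods:
PV₀ = 114,440 × [1 − (1+r)^−10] / r × (1+r)^−2 = €565,441.65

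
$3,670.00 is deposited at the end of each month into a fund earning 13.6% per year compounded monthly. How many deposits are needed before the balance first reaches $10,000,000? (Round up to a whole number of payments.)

Periodic rate r = 0.136/12 per month; n is counted in months.
Ordinary annuity FV: 10,000,000 = 3,670 × [((1+r)^n − 1)/r].
(1+r)^n = 1 + 10,000,000 × r / 3,670, so n = ln(1 + 10,000,000·r/3,670) / ln(1+r) = 307.20.
Round up to a whole number of payments: n = 308.

308 payments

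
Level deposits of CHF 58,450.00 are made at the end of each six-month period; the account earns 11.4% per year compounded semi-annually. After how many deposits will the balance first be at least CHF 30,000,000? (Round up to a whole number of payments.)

62 payments

Periodic rate r = 0.114/2 per half-year; n is counted in half-years.
Ordinary annuity FV: 30,000,000 = 58,450 × [((1+r)^n − 1)/r].
(1+r)^n = 1 + 30,000,000 × r / 58,450, so n = ln(1 + 30,000,000·r/58,450) / ln(1+r) = 61.51.
Round up to a whole number of payments: n = 62.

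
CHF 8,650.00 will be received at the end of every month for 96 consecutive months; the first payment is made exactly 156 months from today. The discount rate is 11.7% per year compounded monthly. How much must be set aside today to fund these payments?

Ordinary annuity of 96 payments, first payment at period 156.
Periodic rate r = 0.117/12 per month; n is counted in months.
The ordinary-annuity PV formula values the stream one period before the first payment (period 155); discount that back 155 periods:
PV₀ = 8,650 × [1 − (1+r)^−96] / r × (1+r)^−155 = CHF 119,495.91

CHF 119,495.91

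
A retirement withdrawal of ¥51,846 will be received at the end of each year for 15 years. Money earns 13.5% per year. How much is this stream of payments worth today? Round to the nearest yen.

¥326,574

This is an ordinary annuity: 15 payments of ¥51,846 at the end of each year.
Periodic rate r = 0.135 per year.
PV = PMT × [(1 − (1+r)^−n)/r] = 51,846 × [1 − (1+r)^−15] / r = ¥326,574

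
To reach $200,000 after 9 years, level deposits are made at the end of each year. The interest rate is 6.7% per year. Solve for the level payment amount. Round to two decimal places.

Level ordinary annuity; solve FV = PMT × [((1+r)^n − 1)/r] for PMT.
Periodic rate r = 0.067 per year.
With n = 9: PMT = 200,000 / ([((1+r)^n − 1)/r]) = $16,906.70

$16,906.70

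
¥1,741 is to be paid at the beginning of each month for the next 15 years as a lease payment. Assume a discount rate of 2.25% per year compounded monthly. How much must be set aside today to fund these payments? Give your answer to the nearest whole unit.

This is an annuity due: 180 payments of ¥1,741 at the beginning of each month.
Periodic rate r = 0.0225/12 per month; n is counted in months.
PV = PMT × [(1 − (1+r)^−n)/r] × (1+r) = 1,741 × [1 − (1+r)^−180] / r × (1+r) = ¥266,265

¥266,265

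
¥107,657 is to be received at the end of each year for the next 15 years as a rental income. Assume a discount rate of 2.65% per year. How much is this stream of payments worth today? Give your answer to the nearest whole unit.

¥1,318,351

This is an ordinary annuity: 15 payments of ¥107,657 at the end of each year.
Periodic rate r = 0.0265 per year.
PV = PMT × [(1 − (1+r)^−n)/r] = 107,657 × [1 − (1+r)^−15] / r = ¥1,318,351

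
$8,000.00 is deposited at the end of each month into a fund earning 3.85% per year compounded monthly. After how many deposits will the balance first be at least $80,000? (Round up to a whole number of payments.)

Periodic rate r = 0.0385/12 per month; n is counted in months.
Ordinary annuity FV: 80,000 = 8,000 × [((1+r)^n − 1)/r].
(1+r)^n = 1 + 80,000 × r / 8,000, so n = ln(1 + 80,000·r/8,000) / ln(1+r) = 9.86.
Round up to a whole number of payments: n = 10.

10 payments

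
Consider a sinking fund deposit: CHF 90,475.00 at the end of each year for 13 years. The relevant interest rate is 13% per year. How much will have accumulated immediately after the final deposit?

CHF 2,712,865.80

This is an ordinary annuity: 13 deposits of CHF 90,475.00 at the end of each year.
Periodic rate r = 0.13 per year.
FV = PMT × [((1+r)^n − 1)/r] = 90,475 × [(1+r)^13 − 1] / r = CHF 2,712,865.80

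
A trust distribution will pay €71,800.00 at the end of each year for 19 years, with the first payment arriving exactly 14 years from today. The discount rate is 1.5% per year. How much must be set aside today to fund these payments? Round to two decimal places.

Ordinary annuity of 19 payments, first payment at period 14.
Periodic rate r = 0.015 per year.
The ordinary-annuity PV formula values the stream one period before the first payment (period 13); discount that back 13 periods:
PV₀ = 71,800 × [1 − (1+r)^−19] / r × (1+r)^−13 = €971,856.55

€971,856.55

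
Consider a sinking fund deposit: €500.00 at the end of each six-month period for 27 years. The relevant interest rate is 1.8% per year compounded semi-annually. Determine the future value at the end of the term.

€34,570.52

This is an ordinary annuity: 54 deposits of €500.00 at the end of each six-month period.
Periodic rate r = 0.018/2 per half-year; n is counted in half-years.
FV = PMT × [((1+r)^n − 1)/r] = 500 × [(1+r)^54 − 1] / r = €34,570.52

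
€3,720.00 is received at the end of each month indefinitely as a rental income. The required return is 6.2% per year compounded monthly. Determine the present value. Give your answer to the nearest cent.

Periodic rate r = 0.062/12 per month.
Level perpetuity: PV = PMT / r = 3,720 / (0.062/12) = €720,000.00.

€720,000.00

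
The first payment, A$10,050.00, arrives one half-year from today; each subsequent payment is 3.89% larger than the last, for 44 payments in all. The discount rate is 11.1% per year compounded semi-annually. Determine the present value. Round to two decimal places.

Periodic rate r = 0.111/2 per half-year; n is counted in half-years.
Growing ordinary annuity: PV = PMT₁ × [1 − ((1+g)/(1+r))^n] / (r − g) = 10,050 × [1 − ((1+0.0389)/(1+r))^44] / (r − 0.0389) = A$304,023.70.

A$304,023.70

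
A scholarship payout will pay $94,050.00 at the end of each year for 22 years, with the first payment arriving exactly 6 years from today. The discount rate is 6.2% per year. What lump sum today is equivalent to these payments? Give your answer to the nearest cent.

Ordinary annuity of 22 payments, first payment at period 6.
Periodic rate r = 0.062 per year.
The ordinary-annuity PV formula values the stream one period before the first payment (period 5); discount that back 5 periods:
PV₀ = 94,050 × [1 − (1+r)^−22] / r × (1+r)^−5 = $823,954.36

$823,954.36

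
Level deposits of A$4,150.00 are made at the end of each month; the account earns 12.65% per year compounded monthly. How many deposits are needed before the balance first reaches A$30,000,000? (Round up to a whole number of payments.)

Periodic rate r = 0.1265/12 per month; n is counted in months.
Ordinary annuity FV: 30,000,000 = 4,150 × [((1+r)^n − 1)/r].
(1+r)^n = 1 + 30,000,000 × r / 4,150, so n = ln(1 + 30,000,000·r/4,150) / ln(1+r) = 414.48.
Round up to a whole number of payments: n = 415.

415 payments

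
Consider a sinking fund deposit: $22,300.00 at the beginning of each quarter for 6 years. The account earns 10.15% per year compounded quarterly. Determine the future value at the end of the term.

$743,128.77

This is an annuity due: 24 deposits of $22,300.00 at the beginning of each quarter.
Periodic rate r = 0.1015/4 per quarter; n is counted in quarters.
FV = PMT × [((1+r)^n − 1)/r] × (1+r) = 22,300 × [(1+r)^24 − 1] / r × (1+r) = $743,128.77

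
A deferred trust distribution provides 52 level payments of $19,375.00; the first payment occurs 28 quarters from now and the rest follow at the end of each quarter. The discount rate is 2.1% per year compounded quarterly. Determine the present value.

Ordinary annuity of 52 payments, first payment at period 28.
Periodic rate r = 0.021/4 per quarter; n is counted in quarters.
The ordinary-annuity PV formula values the stream one period before the first payment (period 27); discount that back 27 periods:
PV₀ = 19,375 × [1 − (1+r)^−52] / r × (1+r)^−27 = $763,698.53

$763,698.53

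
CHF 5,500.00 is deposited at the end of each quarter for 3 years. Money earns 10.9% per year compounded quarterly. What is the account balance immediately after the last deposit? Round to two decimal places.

CHF 76,847.82

This is an ordinary annuity: 12 deposits of CHF 5,500.00 at the end of each quarter.
Periodic rate r = 0.109/4 per quarter; n is counted in quarters.
FV = PMT × [((1+r)^n − 1)/r] = 5,500 × [(1+r)^12 − 1] / r = CHF 76,847.82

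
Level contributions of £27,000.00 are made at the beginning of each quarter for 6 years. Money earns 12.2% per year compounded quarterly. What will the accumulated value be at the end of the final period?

£963,887.98

This is an annuity due: 24 deposits of £27,000.00 at the beginning of each quarter.
Periodic rate r = 0.122/4 per quarter; n is counted in quarters.
FV = PMT × [((1+r)^n − 1)/r] × (1+r) = 27,000 × [(1+r)^24 − 1] / r × (1+r) = £963,887.98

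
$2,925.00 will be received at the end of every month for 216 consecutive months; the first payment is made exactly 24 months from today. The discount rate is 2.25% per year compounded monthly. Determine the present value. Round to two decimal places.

Ordinary annuity of 216 payments, first payment at period 24.
Periodic rate r = 0.0225/12 per month; n is counted in months.
The ordinary-annuity PV formula values the stream one period before the first payment (period 23); discount that back 23 periods:
PV₀ = 2,925 × [1 − (1+r)^−216] / r × (1+r)^−23 = $497,230.35

$497,230.35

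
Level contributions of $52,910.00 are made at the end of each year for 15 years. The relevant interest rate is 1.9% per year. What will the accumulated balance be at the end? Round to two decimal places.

This is an ordinary annuity: 15 deposits of $52,910.00 at the end of each year.
Periodic rate r = 0.019 per year.
FV = PMT × [((1+r)^n − 1)/r] = 52,910 × [(1+r)^15 − 1] / r = $908,412.93

$908,412.93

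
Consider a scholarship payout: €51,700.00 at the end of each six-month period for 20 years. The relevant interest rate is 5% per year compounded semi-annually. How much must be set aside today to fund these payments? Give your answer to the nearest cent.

€1,297,813.47

This is an ordinary annuity: 40 payments of €51,700.00 at the end of each six-month period.
Periodic rate r = 0.05/2 per half-year; n is counted in half-years.
PV = PMT × [(1 − (1+r)^−n)/r] = 51,700 × [1 − (1+r)^−40] / r = €1,297,813.47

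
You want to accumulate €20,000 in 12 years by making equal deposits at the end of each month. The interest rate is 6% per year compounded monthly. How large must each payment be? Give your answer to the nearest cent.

Level ordinary annuity; solve FV = PMT × [((1+r)^n − 1)/r] for PMT.
Periodic rate r = 0.06/12 per month; n is counted in months.
With n = 144: PMT = 20,000 / ([((1+r)^n − 1)/r]) = €95.17

€95.17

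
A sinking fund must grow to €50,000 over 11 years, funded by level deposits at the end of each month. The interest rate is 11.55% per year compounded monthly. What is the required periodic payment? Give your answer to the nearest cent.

€189.39

Level ordinary annuity; solve FV = PMT × [((1+r)^n − 1)/r] for PMT.
Periodic rate r = 0.1155/12 per month; n is counted in months.
With n = 132: PMT = 50,000 / ([((1+r)^n − 1)/r]) = €189.39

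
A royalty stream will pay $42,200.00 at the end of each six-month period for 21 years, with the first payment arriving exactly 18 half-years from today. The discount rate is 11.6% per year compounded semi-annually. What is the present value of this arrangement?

$252,879.90

Ordinary annuity of 42 payments, first payment at period 18.
Periodic rate r = 0.116/2 per half-year; n is counted in half-years.
The ordinary-annuity PV formula values the stream one period before the first payment (period 17); discount that back 17 periods:
PV₀ = 42,200 × [1 − (1+r)^−42] / r × (1+r)^−17 = $252,879.90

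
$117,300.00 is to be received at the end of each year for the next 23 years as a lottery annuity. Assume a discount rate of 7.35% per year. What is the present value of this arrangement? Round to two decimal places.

This is an ordinary annuity: 23 payments of $117,300.00 at the end of each year.
Periodic rate r = 0.0735 per year.
PV = PMT × [(1 − (1+r)^−n)/r] = 117,300 × [1 − (1+r)^−23] / r = $1,283,624.43

$1,283,624.43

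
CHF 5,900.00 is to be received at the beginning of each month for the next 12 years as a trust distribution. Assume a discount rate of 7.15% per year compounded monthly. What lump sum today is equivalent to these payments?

CHF 572,673.32

This is an annuity due: 144 payments of CHF 5,900.00 at the beginning of each month.
Periodic rate r = 0.0715/12 per month; n is counted in months.
PV = PMT × [(1 − (1+r)^−n)/r] × (1+r) = 5,900 × [1 − (1+r)^−144] / r × (1+r) = CHF 572,673.32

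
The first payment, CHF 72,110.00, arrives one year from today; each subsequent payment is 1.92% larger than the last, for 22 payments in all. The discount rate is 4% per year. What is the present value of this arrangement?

Periodic rate r = 0.04 per year.
Growing ordinary annuity: PV = PMT₁ × [1 − ((1+g)/(1+r))^n] / (r − g) = 72,110 × [1 − ((1+0.0192)/(1+r))^22] / (r − 0.0192) = CHF 1,243,999.09.

CHF 1,243,999.09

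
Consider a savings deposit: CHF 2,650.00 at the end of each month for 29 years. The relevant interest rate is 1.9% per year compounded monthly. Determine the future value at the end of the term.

This is an ordinary annuity: 348 deposits of CHF 2,650.00 at the end of each month.
Periodic rate r = 0.019/12 per month; n is counted in months.
FV = PMT × [((1+r)^n − 1)/r] = 2,650 × [(1+r)^348 − 1] / r = CHF 1,228,871.31

CHF 1,228,871.31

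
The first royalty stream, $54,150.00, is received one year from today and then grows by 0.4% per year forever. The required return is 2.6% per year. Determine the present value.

$2,461,363.64

Periodic rate r = 0.026 per year.
Growing perpetuity (Gordon): PV = PMT₁ / (r − g) = 54,150 / (r − 0.004) = $2,461,363.64.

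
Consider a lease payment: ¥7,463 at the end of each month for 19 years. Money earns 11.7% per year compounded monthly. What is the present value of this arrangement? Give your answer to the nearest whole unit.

This is an ordinary annuity: 228 payments of ¥7,463 at the end of each month.
Periodic rate r = 0.117/12 per month; n is counted in months.
PV = PMT × [(1 − (1+r)^−n)/r] = 7,463 × [1 − (1+r)^−228] / r = ¥681,654

¥681,654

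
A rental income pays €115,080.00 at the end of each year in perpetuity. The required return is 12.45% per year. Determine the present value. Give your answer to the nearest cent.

€924,337.35

Periodic rate r = 0.1245 per year.
Level perpetuity: PV = PMT / r = 115,080 / (0.1245) = €924,337.35.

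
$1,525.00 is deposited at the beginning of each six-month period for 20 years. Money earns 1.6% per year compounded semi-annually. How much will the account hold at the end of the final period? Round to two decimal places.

$72,128.40

This is an annuity due: 40 deposits of $1,525.00 at the beginning of each six-month period.
Periodic rate r = 0.016/2 per half-year; n is counted in half-years.
FV = PMT × [((1+r)^n − 1)/r] × (1+r) = 1,525 × [(1+r)^40 − 1] / r × (1+r) = $72,128.40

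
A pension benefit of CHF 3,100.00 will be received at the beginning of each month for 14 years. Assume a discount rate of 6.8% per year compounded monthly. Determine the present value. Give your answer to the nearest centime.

CHF 337,243.57

This is an annuity due: 168 payments of CHF 3,100.00 at the beginning of each month.
Periodic rate r = 0.068/12 per month; n is counted in months.
PV = PMT × [(1 − (1+r)^−n)/r] × (1+r) = 3,100 × [1 − (1+r)^−168] / r × (1+r) = CHF 337,243.57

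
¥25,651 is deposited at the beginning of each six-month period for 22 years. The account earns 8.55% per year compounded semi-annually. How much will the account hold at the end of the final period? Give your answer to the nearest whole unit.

This is an annuity due: 44 deposits of ¥25,651 at the beginning of each six-month period.
Periodic rate r = 0.0855/2 per half-year; n is counted in half-years.
FV = PMT × [((1+r)^n − 1)/r] × (1+r) = 25,651 × [(1+r)^44 − 1] / r × (1+r) = ¥3,321,416

¥3,321,416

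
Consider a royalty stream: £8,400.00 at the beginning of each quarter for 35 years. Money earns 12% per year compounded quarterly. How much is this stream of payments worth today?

£283,799.72

This is an annuity due: 140 payments of £8,400.00 at the beginning of each quarter.
Periodic rate r = 0.12/4 per quarter; n is counted in quarters.
PV = PMT × [(1 − (1+r)^−n)/r] × (1+r) = 8,400 × [1 − (1+r)^−140] / r × (1+r) = £283,799.72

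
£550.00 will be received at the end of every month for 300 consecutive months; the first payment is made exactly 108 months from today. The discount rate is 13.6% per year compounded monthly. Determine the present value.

Ordinary annuity of 300 payments, first payment at period 108.
Periodic rate r = 0.136/12 per month; n is counted in months.
The ordinary-annuity PV formula values the stream one period before the first payment (period 107); discount that back 107 periods:
PV₀ = 550 × [1 − (1+r)^−300] / r × (1+r)^−107 = £14,037.24

£14,037.24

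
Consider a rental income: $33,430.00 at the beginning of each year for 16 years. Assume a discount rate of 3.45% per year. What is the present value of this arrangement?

This is an annuity due: 16 payments of $33,430.00 at the beginning of each year.
Periodic rate r = 0.0345 per year.
PV = PMT × [(1 − (1+r)^−n)/r] × (1+r) = 33,430 × [1 − (1+r)^−16] / r × (1+r) = $419,829.76

$419,829.76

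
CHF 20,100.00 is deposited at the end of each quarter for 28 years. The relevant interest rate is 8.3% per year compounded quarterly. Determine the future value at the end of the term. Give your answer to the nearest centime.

CHF 8,695,159.70

This is an ordinary annuity: 112 deposits of CHF 20,100.00 at the end of each quarter.
Periodic rate r = 0.083/4 per quarter; n is counted in quarters.
FV = PMT × [((1+r)^n − 1)/r] = 20,100 × [(1+r)^112 − 1] / r = CHF 8,695,159.70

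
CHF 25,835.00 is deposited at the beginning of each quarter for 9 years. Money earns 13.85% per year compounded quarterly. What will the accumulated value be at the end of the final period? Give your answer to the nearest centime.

CHF 1,857,015.23

This is an annuity due: 36 deposits of CHF 25,835.00 at the beginning of each quarter.
Periodic rate r = 0.1385/4 per quarter; n is counted in quarters.
FV = PMT × [((1+r)^n − 1)/r] × (1+r) = 25,835 × [(1+r)^36 − 1] / r × (1+r) = CHF 1,857,015.23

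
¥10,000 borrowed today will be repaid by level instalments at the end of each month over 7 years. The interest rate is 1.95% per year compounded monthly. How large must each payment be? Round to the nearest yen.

Level ordinary annuity; solve PV = PMT × [(1 − (1+r)^−n)/r] for PMT.
Periodic rate r = 0.0195/12 per month; n is counted in months.
With n = 84: PMT = 10,000 / ([(1 − (1+r)^−n)/r]) = ¥127

¥127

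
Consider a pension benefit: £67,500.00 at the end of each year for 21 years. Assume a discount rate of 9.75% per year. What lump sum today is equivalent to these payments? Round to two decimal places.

£594,177.18

This is an ordinary annuity: 21 payments of £67,500.00 at the end of each year.
Periodic rate r = 0.0975 per year.
PV = PMT × [(1 − (1+r)^−n)/r] = 67,500 × [1 − (1+r)^−21] / r = £594,177.18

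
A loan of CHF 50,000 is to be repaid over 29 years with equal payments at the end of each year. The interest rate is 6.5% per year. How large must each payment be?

Level ordinary annuity; solve PV = PMT × [(1 − (1+r)^−n)/r] for PMT.
Periodic rate r = 0.065 per year.
With n = 29: PMT = 50,000 / ([(1 − (1+r)^−n)/r]) = CHF 3,873.72

CHF 3,873.72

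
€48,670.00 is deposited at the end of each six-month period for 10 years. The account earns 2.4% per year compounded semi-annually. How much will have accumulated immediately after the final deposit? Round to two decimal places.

This is an ordinary annuity: 20 deposits of €48,670.00 at the end of each six-month period.
Periodic rate r = 0.024/2 per half-year; n is counted in half-years.
FV = PMT × [((1+r)^n − 1)/r] = 48,670 × [(1+r)^20 − 1] / r = €1,092,780.87

€1,092,780.87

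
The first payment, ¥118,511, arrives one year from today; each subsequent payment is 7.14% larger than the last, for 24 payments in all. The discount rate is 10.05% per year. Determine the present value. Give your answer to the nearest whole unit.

Periodic rate r = 0.1005 per year.
Growing ordinary annuity: PV = PMT₁ × [1 − ((1+g)/(1+r))^n] / (r − g) = 118,511 × [1 − ((1+0.0714)/(1+r))^24] / (r − 0.0714) = ¥1,931,901.

¥1,931,901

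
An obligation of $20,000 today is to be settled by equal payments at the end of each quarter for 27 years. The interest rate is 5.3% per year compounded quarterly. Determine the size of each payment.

Level ordinary annuity; solve PV = PMT × [(1 − (1+r)^−n)/r] for PMT.
Periodic rate r = 0.053/4 per quarter; n is counted in quarters.
With n = 108: PMT = 20,000 / ([(1 − (1+r)^−n)/r]) = $349.29

$349.29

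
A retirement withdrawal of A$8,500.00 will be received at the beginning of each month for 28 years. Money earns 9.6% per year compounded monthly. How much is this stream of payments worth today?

This is an annuity due: 336 payments of A$8,500.00 at the beginning of each month.
Periodic rate r = 0.096/12 per month; n is counted in months.
PV = PMT × [(1 − (1+r)^−n)/r] × (1+r) = 8,500 × [1 − (1+r)^−336] / r × (1+r) = A$997,370.70

A$997,370.70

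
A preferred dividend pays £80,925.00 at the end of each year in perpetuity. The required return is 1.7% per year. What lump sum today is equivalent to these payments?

Periodic rate r = 0.017 per year.
Level perpetuity: PV = PMT / r = 80,925 / (0.017) = £4,760,294.12.

£4,760,294.12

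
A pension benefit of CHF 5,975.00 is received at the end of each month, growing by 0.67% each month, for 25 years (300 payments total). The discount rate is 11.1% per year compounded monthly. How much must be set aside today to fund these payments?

Periodic rate r = 0.111/12 per month; n is counted in months.
Growing ordinary annuity: PV = PMT₁ × [1 − ((1+g)/(1+r))^n] / (r − g) = 5,975 × [1 − ((1+0.0067)/(1+r))^300] / (r − 0.0067) = CHF 1,246,177.01.

CHF 1,246,177.01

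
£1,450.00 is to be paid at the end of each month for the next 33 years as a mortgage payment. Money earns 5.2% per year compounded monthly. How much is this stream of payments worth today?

This is an ordinary annuity: 396 payments of £1,450.00 at the end of each month.
Periodic rate r = 0.052/12 per month; n is counted in months.
PV = PMT × [(1 − (1+r)^−n)/r] = 1,450 × [1 − (1+r)^−396] / r = £274,233.50

£274,233.50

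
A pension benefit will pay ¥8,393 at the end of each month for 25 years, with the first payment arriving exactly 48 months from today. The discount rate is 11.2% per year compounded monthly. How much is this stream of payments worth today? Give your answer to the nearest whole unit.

Ordinary annuity of 300 payments, first payment at period 48.
Periodic rate r = 0.112/12 per month; n is counted in months.
The ordinary-annuity PV formula values the stream one period before the first payment (period 47); discount that back 47 periods:
PV₀ = 8,393 × [1 − (1+r)^−300] / r × (1+r)^−47 = ¥545,305

¥545,305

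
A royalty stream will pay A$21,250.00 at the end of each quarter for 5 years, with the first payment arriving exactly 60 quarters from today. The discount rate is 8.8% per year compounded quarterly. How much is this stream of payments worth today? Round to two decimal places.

Ordinary annuity of 20 payments, first payment at period 60.
Periodic rate r = 0.088/4 per quarter; n is counted in quarters.
The ordinary-annuity PV formula values the stream one period before the first payment (period 59); discount that back 59 periods:
PV₀ = 21,250 × [1 − (1+r)^−20] / r × (1+r)^−59 = A$94,398.58

A$94,398.58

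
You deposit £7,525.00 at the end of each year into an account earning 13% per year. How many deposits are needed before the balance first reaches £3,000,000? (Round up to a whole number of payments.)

33 payments

Periodic rate r = 0.13 per year.
Ordinary annuity FV: 3,000,000 = 7,525 × [((1+r)^n − 1)/r].
(1+r)^n = 1 + 3,000,000 × r / 7,525, so n = ln(1 + 3,000,000·r/7,525) / ln(1+r) = 32.46.
Round up to a whole number of payments: n = 33.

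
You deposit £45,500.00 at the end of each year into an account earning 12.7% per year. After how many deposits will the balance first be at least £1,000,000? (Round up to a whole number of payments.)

12 payments

Periodic rate r = 0.127 per year.
Ordinary annuity FV: 1,000,000 = 45,500 × [((1+r)^n − 1)/r].
(1+r)^n = 1 + 1,000,000 × r / 45,500, so n = ln(1 + 1,000,000·r/45,500) / ln(1+r) = 11.15.
Round up to a whole number of payments: n = 12.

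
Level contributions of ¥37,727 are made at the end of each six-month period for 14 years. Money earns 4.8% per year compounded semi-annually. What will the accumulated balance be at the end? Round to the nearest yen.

¥1,481,836

This is an ordinary annuity: 28 deposits of ¥37,727 at the end of each six-month period.
Periodic rate r = 0.048/2 per half-year; n is counted in half-years.
FV = PMT × [((1+r)^n − 1)/r] = 37,727 × [(1+r)^28 − 1] / r = ¥1,481,836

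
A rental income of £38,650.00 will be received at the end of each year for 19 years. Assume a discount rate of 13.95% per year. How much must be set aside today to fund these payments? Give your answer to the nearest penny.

This is an ordinary annuity: 19 payments of £38,650.00 at the end of each year.
Periodic rate r = 0.1395 per year.
PV = PMT × [(1 − (1+r)^−n)/r] = 38,650 × [1 − (1+r)^−19] / r = £253,886.82

£253,886.82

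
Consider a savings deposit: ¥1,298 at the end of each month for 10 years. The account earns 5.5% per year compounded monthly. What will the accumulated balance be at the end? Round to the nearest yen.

¥207,041

This is an ordinary annuity: 120 deposits of ¥1,298 at the end of each month.
Periodic rate r = 0.055/12 per month; n is counted in months.
FV = PMT × [((1+r)^n − 1)/r] = 1,298 × [(1+r)^120 − 1] / r = ¥207,041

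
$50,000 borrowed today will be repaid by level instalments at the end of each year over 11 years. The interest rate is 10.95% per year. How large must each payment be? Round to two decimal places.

$8,037.99

Level ordinary annuity; solve PV = PMT × [(1 − (1+r)^−n)/r] for PMT.
Periodic rate r = 0.1095 per year.
With n = 11: PMT = 50,000 / ([(1 − (1+r)^−n)/r]) = $8,037.99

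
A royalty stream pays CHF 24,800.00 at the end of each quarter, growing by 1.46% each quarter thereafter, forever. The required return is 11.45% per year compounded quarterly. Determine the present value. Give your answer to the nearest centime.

Periodic rate r = 0.1145/4 per quarter.
Growing perpetuity (Gordon): PV = PMT₁ / (r − g) = 24,800 / (r − 0.0146) = CHF 1,768,270.94.

CHF 1,768,270.94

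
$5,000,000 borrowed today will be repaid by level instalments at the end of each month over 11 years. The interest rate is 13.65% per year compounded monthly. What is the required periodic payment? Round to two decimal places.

$73,357.95

Level ordinary annuity; solve PV = PMT × [(1 − (1+r)^−n)/r] for PMT.
Periodic rate r = 0.1365/12 per month; n is counted in months.
With n = 132: PMT = 5,000,000 / ([(1 − (1+r)^−n)/r]) = $73,357.95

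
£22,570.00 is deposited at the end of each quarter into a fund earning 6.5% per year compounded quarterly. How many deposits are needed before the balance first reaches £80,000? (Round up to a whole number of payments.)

Periodic rate r = 0.065/4 per quarter; n is counted in quarters.
Ordinary annuity FV: 80,000 = 22,570 × [((1+r)^n − 1)/r].
(1+r)^n = 1 + 80,000 × r / 22,570, so n = ln(1 + 80,000·r/22,570) / ln(1+r) = 3.47.
Round up to a whole number of payments: n = 4.

4 payments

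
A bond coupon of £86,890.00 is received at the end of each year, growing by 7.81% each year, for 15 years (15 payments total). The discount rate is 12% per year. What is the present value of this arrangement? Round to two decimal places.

Periodic rate r = 0.12 per year.
Growing ordinary annuity: PV = PMT₁ × [1 − ((1+g)/(1+r))^n] / (r − g) = 86,890 × [1 − ((1+0.0781)/(1+r))^15] / (r − 0.0781) = £903,247.81.

£903,247.81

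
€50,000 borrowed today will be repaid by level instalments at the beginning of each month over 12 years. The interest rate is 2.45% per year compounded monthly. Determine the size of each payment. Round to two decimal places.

Level annuity due; solve PV = PMT × [(1 − (1+r)^−n)/r] × (1+r) for PMT.
Periodic rate r = 0.0245/12 per month; n is counted in months.
With n = 144: PMT = 50,000 / ([(1 − (1+r)^−n)/r] × (1+r)) = €400.30

€400.30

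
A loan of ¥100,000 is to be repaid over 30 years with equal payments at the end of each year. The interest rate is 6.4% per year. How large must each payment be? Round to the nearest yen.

Level ordinary annuity; solve PV = PMT × [(1 − (1+r)^−n)/r] for PMT.
Periodic rate r = 0.064 per year.
With n = 30: PMT = 100,000 / ([(1 − (1+r)^−n)/r]) = ¥7,579

¥7,579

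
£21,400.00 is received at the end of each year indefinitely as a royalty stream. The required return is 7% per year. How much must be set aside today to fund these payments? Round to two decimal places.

£305,714.29

Periodic rate r = 0.07 per year.
Level perpetuity: PV = PMT / r = 21,400 / (0.07) = £305,714.29.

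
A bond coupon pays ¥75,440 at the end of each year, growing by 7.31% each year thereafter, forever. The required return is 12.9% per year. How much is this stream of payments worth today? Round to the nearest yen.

¥1,349,553

Periodic rate r = 0.129 per year.
Growing perpetuity (Gordon): PV = PMT₁ / (r − g) = 75,440 / (r − 0.0731) = ¥1,349,553.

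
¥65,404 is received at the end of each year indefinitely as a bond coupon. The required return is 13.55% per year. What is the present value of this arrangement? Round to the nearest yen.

Periodic rate r = 0.1355 per year.
Level perpetuity: PV = PMT / r = 65,404 / (0.1355) = ¥482,686.

¥482,686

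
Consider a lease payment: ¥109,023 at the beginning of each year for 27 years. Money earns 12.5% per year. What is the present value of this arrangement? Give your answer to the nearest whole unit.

¥940,409

This is an annuity due: 27 payments of ¥109,023 at the beginning of each year.
Periodic rate r = 0.125 per year.
PV = PMT × [(1 − (1+r)^−n)/r] × (1+r) = 109,023 × [1 − (1+r)^−27] / r × (1+r) = ¥940,409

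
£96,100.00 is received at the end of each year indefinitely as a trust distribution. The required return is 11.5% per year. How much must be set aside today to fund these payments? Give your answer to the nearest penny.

£835,652.17

Periodic rate r = 0.115 per year.
Level perpetuity: PV = PMT / r = 96,100 / (0.115) = £835,652.17.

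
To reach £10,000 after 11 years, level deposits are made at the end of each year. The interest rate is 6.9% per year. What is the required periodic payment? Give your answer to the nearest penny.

Level ordinary annuity; solve FV = PMT × [((1+r)^n − 1)/r] for PMT.
Periodic rate r = 0.069 per year.
With n = 11: PMT = 10,000 / ([((1+r)^n − 1)/r]) = £636.93

£636.93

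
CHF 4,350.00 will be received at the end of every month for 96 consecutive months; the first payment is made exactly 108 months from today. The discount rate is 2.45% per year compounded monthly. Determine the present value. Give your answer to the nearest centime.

CHF 304,589.58

Ordinary annuity of 96 payments, first payment at period 108.
Periodic rate r = 0.0245/12 per month; n is counted in months.
The ordinary-annuity PV formula values the stream one period before the first payment (period 107); discount that back 107 periods:
PV₀ = 4,350 × [1 − (1+r)^−96] / r × (1+r)^−107 = CHF 304,589.58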